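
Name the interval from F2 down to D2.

Descending from F2 to D2 is the same interval as ascending D2 to F2.
D to F spans three letter names (D-E-F) — that makes it a third of some quality.
D2 to F2 is 3 semitones, a half step short of the major third (4), so this is minor.

m3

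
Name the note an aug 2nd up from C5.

The second takes the letter from C up to D.
An augmented second spans 3 semitones, so from C5 the target pitch is D#5.

D#5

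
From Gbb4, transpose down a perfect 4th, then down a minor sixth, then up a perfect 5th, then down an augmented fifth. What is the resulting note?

Gbb4 down a perfect fourth → Dbb4 (5 semitones).
Down a minor sixth from Dbb4: Fb3 (8 semitones down).
A perfect fifth up from Fb3 is Cb4.
Cb4 down an augmented fifth → Fbb3 (8 semitones).

Fbb3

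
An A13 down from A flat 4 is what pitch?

C double-flat 3

Counting six letter names plus an octave down from A lands on C.
An augmented thirteenth spans 22 semitones, so from Ab4 the target pitch is Cbb3.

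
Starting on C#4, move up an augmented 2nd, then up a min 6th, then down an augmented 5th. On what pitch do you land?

E4

An augmented second up from C#4 is D##4.
A minor sixth up from D##4 is B#4.
An augmented fifth down from B#4 is E4.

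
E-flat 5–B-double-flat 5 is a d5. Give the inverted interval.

Inverted interval numbers add to nine, so a fifth pairs with a fourth (5 + 4 = 9).
The quality also flips — diminished becomes augmented — giving an augmented fourth.

augmented fourth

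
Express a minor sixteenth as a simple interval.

m2

Take out 2 octaves (14 from the number): 16 − 14 = 2.
So a minor sixteenth is 2 octaves plus a minor second. The quality is unchanged.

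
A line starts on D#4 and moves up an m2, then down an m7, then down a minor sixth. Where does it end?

D#4 up a minor second → E4 (1 semitone).
Down a minor seventh from E4: F#3 (10 semitones down).
Down a minor sixth from F#3: A#2 (8 semitones down).

A#2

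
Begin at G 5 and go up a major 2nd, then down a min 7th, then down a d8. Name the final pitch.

B sharp 3

G5 up a major second → A5 (2 semitones).
A minor seventh down from A5 is B4.
Down a diminished octave from B4: B#3 (11 semitones down).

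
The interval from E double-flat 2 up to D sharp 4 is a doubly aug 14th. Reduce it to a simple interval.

Each octave removed subtracts seven from the number: 14 − 7 = 7.
Quality carries through unchanged, so the simple form is a doubly augmented seventh.

AA7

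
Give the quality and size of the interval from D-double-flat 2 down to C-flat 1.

minor ninth

Descending from Dbb2 to Cb1 is the same interval as ascending Cb1 to Dbb2.
C to D spans two letter names (C-D), plus an octave — that makes it a ninth of some quality.
A major ninth would be 14 semitones, but Cb1 to Dbb2 is 13 — one semitone narrower, making it a minor ninth.
(Equivalently, a compound minor second: a minor second plus an octave.)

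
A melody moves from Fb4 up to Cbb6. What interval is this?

F to C spans five letter names (F-G-A-B-C), plus an octave — that makes it a twelfth of some quality.
A perfect twelfth would be 19 semitones; Fb4 to Cbb6 is 18, one semitone narrower, so the interval is diminished.
(Equivalently, a compound diminished fifth: a diminished fifth plus an octave.)

diminished twelfth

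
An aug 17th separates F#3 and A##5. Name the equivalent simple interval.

Each octave removed subtracts seven from the number: 17 − 14 = 3.
So an augmented seventeenth is 2 octaves plus an augmented third. The quality is unchanged.

augmented third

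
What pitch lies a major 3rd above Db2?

F2

The third takes the letter from D up to F.
A major third spans 4 semitones, so from Db2 the target pitch is F2.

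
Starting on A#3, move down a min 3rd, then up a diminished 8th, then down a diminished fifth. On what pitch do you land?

A minor third down from A#3 is F##3.
A diminished octave up from F##3 is F#4.
Down a diminished fifth from F#4: B#3 (6 semitones down).

B#3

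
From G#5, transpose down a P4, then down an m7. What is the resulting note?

E#4

Down a perfect fourth from G#5: D#5 (5 semitones down).
D#5 down a minor seventh → E#4 (10 semitones).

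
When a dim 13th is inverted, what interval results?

First reduce the compound diminished thirteenth to its simple form, a diminished sixth.
Interval numbers invert to sum to nine: 6 + 3 = 9, so a sixth inverts to a third.
Quality inverts too: diminished becomes augmented. That makes the inversion an augmented third.

augmented 3rd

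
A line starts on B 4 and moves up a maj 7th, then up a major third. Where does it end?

C double-sharp 6

B4 up a major seventh → A#5 (11 semitones).
Up a major third from A#5: C##6 (4 semitones up).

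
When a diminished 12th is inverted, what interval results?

First reduce the compound diminished twelfth to its simple form, a diminished fifth.
Interval numbers invert to sum to nine: 5 + 4 = 9, so a fifth inverts to a fourth.
The quality also flips — diminished becomes augmented — giving an augmented fourth.

A4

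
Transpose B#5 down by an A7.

Seven letter names down from B: C.
Moving 12 semitones down from B#5 (the size of an augmented seventh) reaches C5.

C5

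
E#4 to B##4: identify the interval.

augmented fifth

E to B spans five letter names (E-F-G-A-B), so the interval is some kind of fifth.
A perfect fifth would be 7 semitones; E#4 to B##4 is 8, one semitone wider, so the interval is augmented.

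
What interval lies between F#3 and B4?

P11

F to B spans four letter names (F-G-A-B), plus an octave, so the interval is some kind of eleventh.
The perfect eleventh spans 17 semitones, and F#3 to B4 is exactly 17 semitones — so this is a perfect eleventh.
(Equivalently, a compound perfect fourth: a perfect fourth plus an octave.)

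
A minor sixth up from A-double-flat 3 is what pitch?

Counting six letter names up from A lands on F.
Moving 8 semitones up from Abb3 (the size of a minor sixth) reaches Fbb4.

F-double-flat 4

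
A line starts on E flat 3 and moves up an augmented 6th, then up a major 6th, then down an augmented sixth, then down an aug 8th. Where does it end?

C flat 3

Up an augmented sixth from Eb3: C#4 (10 semitones up).
Up a major sixth from C#4: A#4 (9 semitones up).
A#4 down an augmented sixth → C4 (10 semitones).
C4 down an augmented octave → Cb3 (13 semitones).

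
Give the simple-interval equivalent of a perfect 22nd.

perfect octave

Each octave removed subtracts seven from the number: 22 − 14 = 8.
Quality carries through unchanged, so the simple form is a perfect octave.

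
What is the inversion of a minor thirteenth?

M3

First reduce the compound minor thirteenth to its simple form, a minor sixth.
Inverted interval numbers add to nine, so a sixth pairs with a third (6 + 3 = 9).
Quality inverts too: minor becomes major. That makes the inversion a major third.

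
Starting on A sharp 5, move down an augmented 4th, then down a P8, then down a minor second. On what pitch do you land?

D sharp 4

A#5 down an augmented fourth → E5 (6 semitones).
E5 down a perfect octave → E4 (12 semitones).
Down a minor second from E4: D#4 (1 semitone down).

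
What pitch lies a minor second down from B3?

A#3

The second takes the letter from B down to A.
A minor second is 1 semitone; 1 semitone down from B3 gives A#3.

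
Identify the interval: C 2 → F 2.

C to F spans four letter names (C-D-E-F): a fourth.
C2 to F2 is 5 semitones, matching the perfect fourth exactly, so the quality is perfect.

perfect 4th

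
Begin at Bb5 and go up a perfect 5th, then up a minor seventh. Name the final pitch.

Bb5 up a perfect fifth → F6 (7 semitones).
Up a minor seventh from F6: Eb7 (10 semitones up).

Eb7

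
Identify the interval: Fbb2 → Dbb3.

F to D spans six letter names (F-G-A-B-C-D), so the interval is some kind of sixth.
Fbb2 to Dbb3 is 9 semitones, matching the major sixth exactly, so the quality is major.

major sixth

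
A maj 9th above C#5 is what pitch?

D#6

Counting two letter names plus an octave up from C lands on D.
A major ninth spans 14 semitones, so from C#5 the target pitch is D#6.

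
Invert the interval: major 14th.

minor second

First reduce the compound major fourteenth to its simple form, a major seventh.
The rule of nine gives the new number: 9 − 7 = 2, so a seventh becomes a second.
Quality inverts too: major becomes minor. That makes the inversion a minor second.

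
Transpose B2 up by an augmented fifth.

The fifth takes the letter from B up to F.
An augmented fifth is 8 semitones; 8 semitones up from B2 gives F##3.

F##3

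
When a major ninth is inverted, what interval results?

First reduce the compound major ninth to its simple form, a major second.
Inverted interval numbers add to nine, so a second pairs with a seventh (2 + 7 = 9).
And major becomes minor under inversion, so we get a minor seventh.

minor seventh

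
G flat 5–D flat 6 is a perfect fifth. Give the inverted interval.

The rule of nine gives the new number: 9 − 5 = 4, so a fifth becomes a fourth.
And perfect stays perfect under inversion, so we get a perfect fourth.

perfect fourth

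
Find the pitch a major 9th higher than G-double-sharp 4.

Two letters up from G (plus an octave) reaches A.
A major ninth is 14 semitones; 14 semitones up from G##4 gives A##5.

A-double-sharp 5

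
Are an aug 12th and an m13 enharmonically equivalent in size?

An augmented twelfth spans 20 semitones, and a minor thirteenth also spans 20 semitones — they're enharmonic.

Yes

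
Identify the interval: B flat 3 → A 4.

major seventh

B to A spans seven letter names (B-C-D-E-F-G-A): a seventh.
Bb3 to A4 is 11 semitones, matching the major seventh exactly, so the quality is major.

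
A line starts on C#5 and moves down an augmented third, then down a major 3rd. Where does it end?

Down an augmented third from C#5: Ab4 (5 semitones down).
Down a major third from Ab4: Fb4 (4 semitones down).

Fb4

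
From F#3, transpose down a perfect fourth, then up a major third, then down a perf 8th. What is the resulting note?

E#2

Down a perfect fourth from F#3: C#3 (5 semitones down).
A major third up from C#3 is E#3.
E#3 down a perfect octave → E#2 (12 semitones).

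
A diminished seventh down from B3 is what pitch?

C##3

The seventh takes the letter from B down to C.
A diminished seventh spans 9 semitones, so from B3 the target pitch is C##3.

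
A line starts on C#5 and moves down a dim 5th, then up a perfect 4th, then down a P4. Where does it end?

Down a diminished fifth from C#5: F##4 (6 semitones down).
Up a perfect fourth from F##4: B#4 (5 semitones up).
Down a perfect fourth from B#4: F##4 (5 semitones down).

F##4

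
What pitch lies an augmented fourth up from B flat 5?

Counting four letter names up from B lands on E.
Moving 6 semitones up from Bb5 (the size of an augmented fourth) reaches E6.

E 6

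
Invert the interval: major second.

The rule of nine gives the new number: 9 − 2 = 7, so a second becomes a seventh.
Quality inverts too: major becomes minor. That makes the inversion a minor seventh.

minor 7th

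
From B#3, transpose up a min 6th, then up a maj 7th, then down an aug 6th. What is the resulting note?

Up a minor sixth from B#3: G#4 (8 semitones up).
A major seventh up from G#4 is F##5.
Down an augmented sixth from F##5: A4 (10 semitones down).

A4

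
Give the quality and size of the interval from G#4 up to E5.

G to E spans six letter names (G-A-B-C-D-E): a sixth.
A major sixth would be 9 semitones, but G#4 to E5 is 8 — one semitone narrower, making it a minor sixth.

minor sixth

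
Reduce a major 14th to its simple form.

M7

Each octave removed subtracts seven from the number: 14 − 7 = 7.
So a major fourteenth is an octave plus a major seventh. The quality is unchanged.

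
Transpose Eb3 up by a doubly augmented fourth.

A#3

Four letter names up from E: A.
Moving 7 semitones up from Eb3 (the size of a doubly augmented fourth) reaches A#3.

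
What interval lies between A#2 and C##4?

A to C spans three letter names (A-B-C), plus an octave, so the interval is some kind of tenth.
Counting semitones, A#2→C##4 is 16, which is the major tenth.
(Equivalently, a compound major third: a major third plus an octave.)

major tenth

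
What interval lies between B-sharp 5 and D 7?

B to D spans three letter names (B-C-D), plus an octave, so the interval is some kind of tenth.
A major tenth would be 16 semitones; B#5 to D7 is 14, two semitones narrower, so the interval is diminished.
(Equivalently, a compound diminished third: a diminished third plus an octave.)

diminished 10th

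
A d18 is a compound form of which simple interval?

diminished fourth

Subtracting seven from the interval number removes an octave: 18 − 14 = 4.
Quality carries through unchanged, so the simple form is a diminished fourth.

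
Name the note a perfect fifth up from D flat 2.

A flat 2

The fifth takes the letter from D up to A.
A perfect fifth spans 7 semitones, so from Db2 the target pitch is Ab2.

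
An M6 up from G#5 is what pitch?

E#6

The sixth takes the letter from G up to E.
A major sixth spans 9 semitones, so from G#5 the target pitch is E#6.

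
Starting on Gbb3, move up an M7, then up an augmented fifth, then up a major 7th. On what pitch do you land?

B5

Up a major seventh from Gbb3: Fb4 (11 semitones up).
An augmented fifth up from Fb4 is C5.
C5 up a major seventh → B5 (11 semitones).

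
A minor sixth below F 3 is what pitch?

A 2

Six letter names down from F: A.
A minor sixth is 8 semitones; 8 semitones down from F3 gives A2.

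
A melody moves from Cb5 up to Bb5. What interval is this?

major 7th

C to B spans seven letter names (C-D-E-F-G-A-B), so the interval is some kind of seventh.
The major seventh spans 11 semitones, and Cb5 to Bb5 is exactly 11 semitones — so this is a major seventh.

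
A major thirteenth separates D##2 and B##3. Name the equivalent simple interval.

Take out an octave (7 from the number): 13 − 7 = 6.
Quality carries through unchanged, so the simple form is a major sixth.

major sixth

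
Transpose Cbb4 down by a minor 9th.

Bbb2

Counting two letter names plus an octave down from C lands on B.
A minor ninth spans 13 semitones, so from Cbb4 the target pitch is Bbb2.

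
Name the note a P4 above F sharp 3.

B 3

Four letter names up from F: B.
A perfect fourth is 5 semitones; 5 semitones up from F#3 gives B3.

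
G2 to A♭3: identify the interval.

G to A spans two letter names (G-A), plus an octave: a ninth.
A major ninth would be 14 semitones, but G2 to Ab3 is 13 — one semitone narrower, making it a minor ninth.
(Equivalently, a compound minor second: a minor second plus an octave.)

minor ninth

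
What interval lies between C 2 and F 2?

perfect fourth

C to F spans four letter names (C-D-E-F): a fourth.
C2 to F2 is 5 semitones, matching the perfect fourth exactly, so the quality is perfect.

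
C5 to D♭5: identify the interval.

C to D spans two letter names (C-D): a second.
C5 to Db5 is 1 semitone, a half step short of the major second (2), so this is minor.

minor second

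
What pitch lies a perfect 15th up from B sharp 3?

B sharp 5

A fifteenth keeps the letter name B, two octaves up from B.
Moving 24 semitones up from B#3 (the size of a perfect fifteenth) reaches B#5.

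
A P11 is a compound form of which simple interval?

Each octave removed subtracts seven from the number: 11 − 7 = 4.
So a perfect eleventh is an octave plus a perfect fourth. The quality is unchanged.

P4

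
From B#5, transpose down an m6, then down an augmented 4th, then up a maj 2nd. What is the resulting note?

A minor sixth down from B#5 is D##5.
An augmented fourth down from D##5 is A#4.
Up a major second from A#4: B#4 (2 semitones up).

B#4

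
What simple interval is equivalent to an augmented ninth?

augmented 2nd

Take out an octave (7 from the number): 9 − 7 = 2.
That makes an augmented ninth a compound augmented second — an octave plus an augmented second.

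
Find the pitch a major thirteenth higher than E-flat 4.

Six letters up from E (plus an octave) reaches C.
Moving 21 semitones up from Eb4 (the size of a major thirteenth) reaches C6.

C 6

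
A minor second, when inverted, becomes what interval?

major 7th

Interval numbers invert to sum to nine: 2 + 7 = 9, so a second inverts to a seventh.
Quality inverts too: minor becomes major. That makes the inversion a major seventh.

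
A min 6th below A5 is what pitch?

Six letter names down from A: C.
A minor sixth spans 8 semitones, so from A5 the target pitch is C#5.

C#5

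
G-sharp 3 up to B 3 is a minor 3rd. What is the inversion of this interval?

Interval numbers invert to sum to nine: 3 + 6 = 9, so a third inverts to a sixth.
The quality also flips — minor becomes major — giving a major sixth.

major 6th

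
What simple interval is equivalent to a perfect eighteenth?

Subtracting seven from the interval number removes an octave: 18 − 14 = 4.
So a perfect eighteenth is 2 octaves plus a perfect fourth. The quality is unchanged.

P4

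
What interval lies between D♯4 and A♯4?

D to A spans five letter names (D-E-F-G-A) — that makes it a fifth of some quality.
The perfect fifth spans 7 semitones, and D#4 to A#4 is exactly 7 semitones — so this is a perfect fifth.

perfect fifth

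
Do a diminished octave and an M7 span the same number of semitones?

Yes

A diminished octave = 11 semitones = a major seventh; enharmonically equal.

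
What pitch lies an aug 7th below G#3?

Seven letter names down from G: A.
Moving 12 semitones down from G#3 (the size of an augmented seventh) reaches Ab2.

Ab2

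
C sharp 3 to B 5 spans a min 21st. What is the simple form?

Subtracting seven from the interval number removes an octave: 21 − 14 = 7.
That makes a minor twenty-first a compound minor seventh — 2 octaves plus a minor seventh.

minor seventh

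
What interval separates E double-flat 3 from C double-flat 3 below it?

Descending from Ebb3 to Cbb3 is the same interval as ascending Cbb3 to Ebb3.
C to E spans three letter names (C-D-E): a third.
Cbb3 to Ebb3 is 4 semitones, matching the major third exactly, so the quality is major.

major 3rd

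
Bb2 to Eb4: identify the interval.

perfect eleventh

B to E spans four letter names (B-C-D-E), plus an octave: an eleventh.
Bb2 to Eb4 is 17 semitones, matching the perfect eleventh exactly, so the quality is perfect.
(Equivalently, a compound perfect fourth: a perfect fourth plus an octave.)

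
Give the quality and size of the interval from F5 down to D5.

Descending from F5 to D5 is the same interval as ascending D5 to F5.
D to F spans three letter names (D-E-F), so the interval is some kind of third.
D5 to F5 is 3 semitones, a half step short of the major third (4), so this is minor.

minor third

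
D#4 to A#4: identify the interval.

perfect fifth

D to A spans five letter names (D-E-F-G-A), so the interval is some kind of fifth.
D#4 to A#4 is 7 semitones, matching the perfect fifth exactly, so the quality is perfect.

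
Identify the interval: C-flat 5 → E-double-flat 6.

C to E spans three letter names (C-D-E), plus an octave: a tenth.
At 15 semitones, Cb5→Ebb6 falls one short of a major tenth: minor.
(Equivalently, a compound minor third: a minor third plus an octave.)

minor tenth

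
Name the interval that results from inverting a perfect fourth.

The rule of nine gives the new number: 9 − 4 = 5, so a fourth becomes a fifth.
The quality also flips — perfect stays perfect — giving a perfect fifth.

perfect fifth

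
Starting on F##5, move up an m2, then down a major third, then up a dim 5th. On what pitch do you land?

Bb5

Up a minor second from F##5: G#5 (1 semitone up).
Down a major third from G#5: E5 (4 semitones down).
E5 up a diminished fifth → Bb5 (6 semitones).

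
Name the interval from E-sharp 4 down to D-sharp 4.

major second

Descending from E#4 to D#4 is the same interval as ascending D#4 to E#4.
D to E spans two letter names (D-E) — that makes it a second of some quality.
D#4 to E#4 is 2 semitones, matching the major second exactly, so the quality is major.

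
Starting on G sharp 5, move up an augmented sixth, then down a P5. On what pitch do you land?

A double-sharp 5

An augmented sixth up from G#5 is E##6.
E##6 down a perfect fifth → A##5 (7 semitones).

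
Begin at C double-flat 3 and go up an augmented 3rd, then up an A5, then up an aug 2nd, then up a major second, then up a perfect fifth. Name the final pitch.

Cbb3 up an augmented third → Eb3 (5 semitones).
An augmented fifth up from Eb3 is B3.
Up an augmented second from B3: C##4 (3 semitones up).
C##4 up a major second → D##4 (2 semitones).
Up a perfect fifth from D##4: A##4 (7 semitones up).

A double-sharp 4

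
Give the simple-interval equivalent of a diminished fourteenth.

Take out an octave (7 from the number): 14 − 7 = 7.
Quality carries through unchanged, so the simple form is a diminished seventh.

diminished seventh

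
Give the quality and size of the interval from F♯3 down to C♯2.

perfect eleventh

Descending from F#3 to C#2 is the same interval as ascending C#2 to F#3.
C to F spans four letter names (C-D-E-F), plus an octave, so the interval is some kind of eleventh.
The perfect eleventh spans 17 semitones, and C#2 to F#3 is exactly 17 semitones — so this is a perfect eleventh.
(Equivalently, a compound perfect fourth: a perfect fourth plus an octave.)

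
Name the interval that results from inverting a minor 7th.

The rule of nine gives the new number: 9 − 7 = 2, so a seventh becomes a second.
And minor becomes major under inversion, so we get a major second.

M2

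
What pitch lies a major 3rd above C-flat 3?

E-flat 3

Three letter names up from C: E.
A major third is 4 semitones; 4 semitones up from Cb3 gives Eb3.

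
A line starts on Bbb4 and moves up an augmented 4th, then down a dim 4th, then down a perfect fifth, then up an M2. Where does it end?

Bbb4 up an augmented fourth → Eb5 (6 semitones).
Eb5 down a diminished fourth → B4 (4 semitones).
B4 down a perfect fifth → E4 (7 semitones).
E4 up a major second → F#4 (2 semitones).

F#4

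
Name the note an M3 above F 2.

A 2

Counting three letter names up from F lands on A.
Moving 4 semitones up from F2 (the size of a major third) reaches A2.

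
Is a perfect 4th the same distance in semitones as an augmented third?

Yes

A perfect fourth spans 5 semitones, and an augmented third also spans 5 semitones — they're enharmonic.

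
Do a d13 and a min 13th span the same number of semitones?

19 semitones (diminished thirteenth) vs 20 semitones (minor thirteenth): not equal.

No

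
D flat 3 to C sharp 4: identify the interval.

augmented seventh

D to C spans seven letter names (D-E-F-G-A-B-C) — that makes it a seventh of some quality.
Db3 to C#4 spans 12 semitones — one semitone wider than the major seventh (11) — giving an augmented seventh.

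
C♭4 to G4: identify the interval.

augmented fifth

C to G spans five letter names (C-D-E-F-G): a fifth.
Cb4 to G4 spans 8 semitones — one semitone wider than the perfect fifth (7) — giving an augmented fifth.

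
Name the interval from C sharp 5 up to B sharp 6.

M14

C to B spans seven letter names (C-D-E-F-G-A-B), plus an octave: a fourteenth.
The major fourteenth spans 23 semitones, and C#5 to B#6 is exactly 23 semitones — so this is a major fourteenth.
(Equivalently, a compound major seventh: a major seventh plus an octave.)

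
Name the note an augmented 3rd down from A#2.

Counting three letter names down from A lands on F.
An augmented third spans 5 semitones, so from A#2 the target pitch is F2.

F2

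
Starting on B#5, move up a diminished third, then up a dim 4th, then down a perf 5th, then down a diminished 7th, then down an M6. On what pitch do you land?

A diminished third up from B#5 is D6.
Up a diminished fourth from D6: Gb6 (4 semitones up).
A perfect fifth down from Gb6 is Cb6.
Cb6 down a diminished seventh → D5 (9 semitones).
A major sixth down from D5 is F4.

F4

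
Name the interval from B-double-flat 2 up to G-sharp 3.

B to G spans six letter names (B-C-D-E-F-G): a sixth.
The major sixth is 9 semitones; here we have 11, two semitones wider: doubly augmented.

doubly augmented 6th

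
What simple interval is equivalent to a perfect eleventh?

P4

Each octave removed subtracts seven from the number: 11 − 7 = 4.
Quality carries through unchanged, so the simple form is a perfect fourth.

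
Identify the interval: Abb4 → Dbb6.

A to D spans four letter names (A-B-C-D), plus an octave, so the interval is some kind of eleventh.
The perfect eleventh spans 17 semitones, and Abb4 to Dbb6 is exactly 17 semitones — so this is a perfect eleventh.
(Equivalently, a compound perfect fourth: a perfect fourth plus an octave.)

P11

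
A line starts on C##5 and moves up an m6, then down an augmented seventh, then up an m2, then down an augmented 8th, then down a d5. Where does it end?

Fb3

A minor sixth up from C##5 is A#5.
A#5 down an augmented seventh → Bb4 (12 semitones).
A minor second up from Bb4 is Cb5.
An augmented octave down from Cb5 is Cbb4.
Cbb4 down a diminished fifth → Fb3 (6 semitones).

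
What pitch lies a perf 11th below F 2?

C 1

The eleventh's letter: F down four letter names plus an octave → C.
Moving 17 semitones down from F2 (the size of a perfect eleventh) reaches C1.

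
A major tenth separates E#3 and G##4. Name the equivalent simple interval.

Each octave removed subtracts seven from the number: 10 − 7 = 3.
That makes a major tenth a compound major third — an octave plus a major third.

major 3rd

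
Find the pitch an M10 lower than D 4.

B-flat 2

The tenth's letter: D down three letter names plus an octave → B.
A major tenth is 16 semitones; 16 semitones down from D4 gives Bb2.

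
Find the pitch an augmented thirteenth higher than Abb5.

F7

The thirteenth's letter: A up six letter names plus an octave → F.
An augmented thirteenth spans 22 semitones, so from Abb5 the target pitch is F7.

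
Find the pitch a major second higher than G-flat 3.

A-flat 3

The second takes the letter from G up to A.
Moving 2 semitones up from Gb3 (the size of a major second) reaches Ab3.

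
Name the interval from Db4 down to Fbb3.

augmented sixth

Descending from Db4 to Fbb3 is the same interval as ascending Fbb3 to Db4.
F to D spans six letter names (F-G-A-B-C-D) — that makes it a sixth of some quality.
A major sixth would be 9 semitones; Fbb3 to Db4 is 10, one semitone wider, so the interval is augmented.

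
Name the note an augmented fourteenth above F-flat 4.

Counting seven letter names plus an octave up from F lands on E.
An augmented fourteenth spans 24 semitones, so from Fb4 the target pitch is E6.

E 6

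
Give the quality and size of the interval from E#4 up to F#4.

E to F spans two letter names (E-F) — that makes it a second of some quality.
A major second would be 2 semitones, but E#4 to F#4 is 1 — one semitone narrower, making it a minor second.

minor second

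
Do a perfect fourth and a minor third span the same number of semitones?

No

A perfect fourth spans 5 semitones; a minor third spans 3 semitones. They differ by 2.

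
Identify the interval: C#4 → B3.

Descending from C#4 to B3 is the same interval as ascending B3 to C#4.
B to C spans two letter names (B-C): a second.
Counting semitones, B3→C#4 is 2, which is the major second.

M2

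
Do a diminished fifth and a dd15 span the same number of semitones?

A diminished fifth is 6 semitones but a doubly diminished fifteenth is 22 semitones — different sizes.

No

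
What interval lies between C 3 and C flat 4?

diminished octave

C to C is the same letter name, plus an octave: an octave.
C3 to Cb4 spans 11 semitones — one semitone narrower than the perfect octave (12) — giving a diminished octave.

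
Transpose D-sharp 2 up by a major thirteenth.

The thirteenth's letter: D up six letter names plus an octave → B.
A major thirteenth spans 21 semitones, so from D#2 the target pitch is B#3.

B-sharp 3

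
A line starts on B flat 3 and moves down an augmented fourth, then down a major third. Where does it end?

D double-flat 3

Down an augmented fourth from Bb3: Fb3 (6 semitones down).
A major third down from Fb3 is Dbb3.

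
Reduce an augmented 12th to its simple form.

Each octave removed subtracts seven from the number: 12 − 7 = 5.
That makes an augmented twelfth a compound augmented fifth — an octave plus an augmented fifth.

augmented fifth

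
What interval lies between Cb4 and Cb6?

C to C is the same letter name, plus 2 octaves: a fifteenth.
The perfect fifteenth spans 24 semitones, and Cb4 to Cb6 is exactly 24 semitones — so this is a perfect fifteenth.
(Equivalently, a compound perfect octave: a perfect octave plus an octave.)

P15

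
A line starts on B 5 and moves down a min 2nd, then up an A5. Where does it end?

E double-sharp 6

A minor second down from B5 is A#5.
An augmented fifth up from A#5 is E##6.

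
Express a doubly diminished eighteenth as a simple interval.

doubly diminished fourth

Subtracting seven from the interval number removes an octave: 18 − 14 = 4.
So a doubly diminished eighteenth is 2 octaves plus a doubly diminished fourth. The quality is unchanged.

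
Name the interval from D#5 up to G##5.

augmented 4th

D to G spans four letter names (D-E-F-G) — that makes it a fourth of some quality.
The perfect fourth is 5 semitones; here we have 6, one semitone wider: augmented.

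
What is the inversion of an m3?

major 6th

Interval numbers invert to sum to nine: 3 + 6 = 9, so a third inverts to a sixth.
Quality inverts too: minor becomes major. That makes the inversion a major sixth.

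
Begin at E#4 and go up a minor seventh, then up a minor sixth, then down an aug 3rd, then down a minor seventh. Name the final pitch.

Ab4

A minor seventh up from E#4 is D#5.
Up a minor sixth from D#5: B5 (8 semitones up).
B5 down an augmented third → Gb5 (5 semitones).
Down a minor seventh from Gb5: Ab4 (10 semitones down).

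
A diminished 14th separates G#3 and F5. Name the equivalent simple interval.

d7

Subtracting seven from the interval number removes an octave: 14 − 7 = 7.
Quality carries through unchanged, so the simple form is a diminished seventh.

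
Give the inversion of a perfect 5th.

Inverted interval numbers add to nine, so a fifth pairs with a fourth (5 + 4 = 9).
And perfect stays perfect under inversion, so we get a perfect fourth.

perfect fourth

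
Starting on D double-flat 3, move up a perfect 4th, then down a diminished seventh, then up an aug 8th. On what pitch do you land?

A perfect fourth up from Dbb3 is Gbb3.
A diminished seventh down from Gbb3 is Ab2.
Ab2 up an augmented octave → A3 (13 semitones).

A 3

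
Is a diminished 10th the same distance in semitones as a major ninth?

Yes

A diminished tenth = 14 semitones = a major ninth; enharmonically equal.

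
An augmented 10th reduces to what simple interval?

augmented third

Subtracting seven from the interval number removes an octave: 10 − 7 = 3.
That makes an augmented tenth a compound augmented third — an octave plus an augmented third.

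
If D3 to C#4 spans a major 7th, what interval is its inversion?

Inverted interval numbers add to nine, so a seventh pairs with a second (7 + 2 = 9).
And major becomes minor under inversion, so we get a minor second.

minor 2nd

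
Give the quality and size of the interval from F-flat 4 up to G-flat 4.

major 2nd

F to G spans two letter names (F-G): a second.
Fb4 to Gb4 is 2 semitones, matching the major second exactly, so the quality is major.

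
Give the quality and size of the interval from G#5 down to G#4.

perfect octave

Descending from G#5 to G#4 is the same interval as ascending G#4 to G#5.
G to G is the same letter name, plus an octave — that makes it an octave of some quality.
G#4 to G#5 is 12 semitones, matching the perfect octave exactly, so the quality is perfect.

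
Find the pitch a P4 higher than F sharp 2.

The fourth takes the letter from F up to B.
A perfect fourth spans 5 semitones, so from F#2 the target pitch is B2.

B 2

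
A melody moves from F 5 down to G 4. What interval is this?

Descending from F5 to G4 is the same interval as ascending G4 to F5.
G to F spans seven letter names (G-A-B-C-D-E-F) — that makes it a seventh of some quality.
G4 to F5 is 10 semitones, a half step short of the major seventh (11), so this is minor.

m7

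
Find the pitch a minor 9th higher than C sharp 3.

The ninth's letter: C up two letter names plus an octave → D.
Moving 13 semitones up from C#3 (the size of a minor ninth) reaches D4.

D 4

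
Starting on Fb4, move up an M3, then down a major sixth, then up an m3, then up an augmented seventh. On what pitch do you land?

D5

Fb4 up a major third → Ab4 (4 semitones).
A major sixth down from Ab4 is Cb4.
Up a minor third from Cb4: Ebb4 (3 semitones up).
Up an augmented seventh from Ebb4: D5 (12 semitones up).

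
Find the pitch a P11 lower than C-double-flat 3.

The eleventh's letter: C down four letter names plus an octave → G.
A perfect eleventh is 17 semitones; 17 semitones down from Cbb3 gives Gbb1.

G-double-flat 1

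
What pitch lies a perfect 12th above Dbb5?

Abb6

The twelfth's letter: D up five letter names plus an octave → A.
Moving 19 semitones up from Dbb5 (the size of a perfect twelfth) reaches Abb6.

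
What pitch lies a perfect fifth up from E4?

B4

Five letter names up from E: B.
A perfect fifth spans 7 semitones, so from E4 the target pitch is B4.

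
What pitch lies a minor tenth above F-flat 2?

The tenth's letter: F up three letter names plus an octave → A.
A minor tenth is 15 semitones; 15 semitones up from Fb2 gives Abb3.

A-double-flat 3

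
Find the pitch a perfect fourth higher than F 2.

Counting four letter names up from F lands on B.
A perfect fourth spans 5 semitones, so from F2 the target pitch is Bb2.

B-flat 2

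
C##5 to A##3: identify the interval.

minor tenth

Descending from C##5 to A##3 is the same interval as ascending A##3 to C##5.
A to C spans three letter names (A-B-C), plus an octave — that makes it a tenth of some quality.
At 15 semitones, A##3→C##5 falls one short of a major tenth: minor.
(Equivalently, a compound minor third: a minor third plus an octave.)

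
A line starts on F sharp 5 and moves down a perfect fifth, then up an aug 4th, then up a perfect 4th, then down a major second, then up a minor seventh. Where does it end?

F sharp 6

F#5 down a perfect fifth → B4 (7 semitones).
An augmented fourth up from B4 is E#5.
Up a perfect fourth from E#5: A#5 (5 semitones up).
Down a major second from A#5: G#5 (2 semitones down).
G#5 up a minor seventh → F#6 (10 semitones).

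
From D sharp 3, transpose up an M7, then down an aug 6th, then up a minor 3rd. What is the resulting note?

Up a major seventh from D#3: C##4 (11 semitones up).
An augmented sixth down from C##4 is E3.
A minor third up from E3 is G3.

G 3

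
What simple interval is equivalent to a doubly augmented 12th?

Each octave removed subtracts seven from the number: 12 − 7 = 5.
That makes a doubly augmented twelfth a compound doubly augmented fifth — an octave plus a doubly augmented fifth.

AA5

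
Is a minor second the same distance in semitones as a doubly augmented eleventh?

No

1 semitone (minor second) vs 19 semitones (doubly augmented eleventh): not equal.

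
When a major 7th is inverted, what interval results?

minor second

Interval numbers invert to sum to nine: 7 + 2 = 9, so a seventh inverts to a second.
And major becomes minor under inversion, so we get a minor second.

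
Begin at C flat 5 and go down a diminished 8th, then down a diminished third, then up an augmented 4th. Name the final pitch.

A diminished octave down from Cb5 is C4.
Down a diminished third from C4: A#3 (2 semitones down).
Up an augmented fourth from A#3: D##4 (6 semitones up).

D double-sharp 4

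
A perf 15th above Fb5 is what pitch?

For a fifteenth the letter name doesn't change: still F, two octaves up.
Moving 24 semitones up from Fb5 (the size of a perfect fifteenth) reaches Fb7.

Fb7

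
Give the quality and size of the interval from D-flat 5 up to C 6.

major seventh

D to C spans seven letter names (D-E-F-G-A-B-C), so the interval is some kind of seventh.
The major seventh spans 11 semitones, and Db5 to C6 is exactly 11 semitones — so this is a major seventh.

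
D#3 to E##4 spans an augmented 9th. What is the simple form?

Subtracting seven from the interval number removes an octave: 9 − 7 = 2.
So an augmented ninth is an octave plus an augmented second. The quality is unchanged.

A2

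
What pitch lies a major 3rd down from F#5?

Counting three letter names down from F lands on D.
A major third is 4 semitones; 4 semitones down from F#5 gives D5.

D5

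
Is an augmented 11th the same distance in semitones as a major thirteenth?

No

An augmented eleventh spans 18 semitones; a major thirteenth spans 21 semitones. They differ by 3.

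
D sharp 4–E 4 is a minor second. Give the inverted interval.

Interval numbers invert to sum to nine: 2 + 7 = 9, so a second inverts to a seventh.
The quality also flips — minor becomes major — giving a major seventh.

major 7th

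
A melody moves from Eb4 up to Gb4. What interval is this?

E to G spans three letter names (E-F-G) — that makes it a third of some quality.
At 3 semitones, Eb4→Gb4 falls one short of a major third: minor.

minor third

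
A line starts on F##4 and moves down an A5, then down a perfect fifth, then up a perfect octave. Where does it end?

Down an augmented fifth from F##4: B3 (8 semitones down).
A perfect fifth down from B3 is E3.
A perfect octave up from E3 is E4.

E4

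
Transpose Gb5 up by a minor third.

The third takes the letter from G up to B.
A minor third is 3 semitones; 3 semitones up from Gb5 gives Bbb5.

Bbb5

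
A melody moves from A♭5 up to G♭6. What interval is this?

m7

A to G spans seven letter names (A-B-C-D-E-F-G): a seventh.
At 10 semitones, Ab5→Gb6 falls one short of a major seventh: minor.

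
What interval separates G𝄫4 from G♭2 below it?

diminished 15th

Descending from Gbb4 to Gb2 is the same interval as ascending Gb2 to Gbb4.
G to G is the same letter name, plus 2 octaves: a fifteenth.
Gb2 to Gbb4 spans 23 semitones — one semitone narrower than the perfect fifteenth (24) — giving a diminished fifteenth.
(Equivalently, a compound diminished octave: a diminished octave plus an octave.)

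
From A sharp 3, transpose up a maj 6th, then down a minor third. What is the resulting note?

Up a major sixth from A#3: F##4 (9 semitones up).
A minor third down from F##4 is D##4.

D double-sharp 4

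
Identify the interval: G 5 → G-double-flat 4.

doubly augmented octave

Descending from G5 to Gbb4 is the same interval as ascending Gbb4 to G5.
G to G is the same letter name, plus an octave: an octave.
A perfect octave would be 12 semitones; Gbb4 to G5 is 14, two semitones wider, so the interval is doubly augmented.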